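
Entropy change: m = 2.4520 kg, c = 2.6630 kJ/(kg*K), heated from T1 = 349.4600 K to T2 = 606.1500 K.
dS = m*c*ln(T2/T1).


T2/T1 = 1.7345
ln(T2/T1) = 0.5507
dS = 2.4520 * 2.6630 * 0.5507 = 3.5961 kJ/K

3.5961 kJ/K


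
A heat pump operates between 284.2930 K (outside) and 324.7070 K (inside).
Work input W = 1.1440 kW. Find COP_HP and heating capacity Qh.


COP = 324.7070 / 40.4140 = 8.0345
Qh = 8.0345 * 1.1440 = 9.1915 kW

COP = 8.0345, Qh = 9.1915 kW


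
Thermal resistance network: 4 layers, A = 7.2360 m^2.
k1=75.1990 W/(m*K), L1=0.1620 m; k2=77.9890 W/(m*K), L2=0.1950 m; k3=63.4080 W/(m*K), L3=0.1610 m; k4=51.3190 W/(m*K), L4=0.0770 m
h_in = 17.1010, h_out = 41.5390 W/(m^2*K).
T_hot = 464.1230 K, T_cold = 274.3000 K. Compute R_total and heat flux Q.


R_conv_in = 1/(17.1010*7.2360) = 0.0081
R_1 = 0.1620/(75.1990*7.2360) = 0.0003
R_2 = 0.1950/(77.9890*7.2360) = 0.0003
R_3 = 0.1610/(63.4080*7.2360) = 0.0004
R_4 = 0.0770/(51.3190*7.2360) = 0.0002
R_conv_out = 1/(41.5390*7.2360) = 0.0033
R_total = 0.0126 K/W
Q = 189.8230 / 0.0126 = 15053.6868 W

R_total = 0.0126 K/W, Q = 15053.6868 W


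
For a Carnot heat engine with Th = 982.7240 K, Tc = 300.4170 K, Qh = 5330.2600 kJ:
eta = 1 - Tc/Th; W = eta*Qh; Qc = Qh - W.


eta = 1 - 300.4170/982.7240 = 0.6943
W = 0.6943 * 5330.2600 = 3700.8089 kJ
Qc = 5330.2600 - 3700.8089 = 1629.4511 kJ

eta = 69.4302%, W = 3700.8089 kJ, Qc = 1629.4511 kJ


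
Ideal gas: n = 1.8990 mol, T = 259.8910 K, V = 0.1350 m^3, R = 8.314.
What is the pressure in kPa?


P = nRT/V = 1.8990 * 8.314 * 259.8910 / 0.1350
= 4103.2334 / 0.1350 = 30394.3218 Pa = 30.3943 kPa

30.3943 kPa


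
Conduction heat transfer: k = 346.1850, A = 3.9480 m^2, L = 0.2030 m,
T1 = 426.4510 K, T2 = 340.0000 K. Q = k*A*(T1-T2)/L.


dT = 86.4510 K
Q = 346.1850 * 3.9480 * 86.4510 / 0.2030 = 582048.7669 W

582048.7669 W


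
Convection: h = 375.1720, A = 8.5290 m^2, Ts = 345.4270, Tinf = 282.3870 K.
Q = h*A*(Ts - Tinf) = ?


dT = 63.0400 K
Q = 375.1720 * 8.5290 * 63.0400 = 201718.0389 W

201718.0389 W


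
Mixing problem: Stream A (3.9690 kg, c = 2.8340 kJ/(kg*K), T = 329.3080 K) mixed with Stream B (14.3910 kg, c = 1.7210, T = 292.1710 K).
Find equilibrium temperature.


num = 10940.2776
den = 36.0151
Tf = 303.7695 K

303.7695 K


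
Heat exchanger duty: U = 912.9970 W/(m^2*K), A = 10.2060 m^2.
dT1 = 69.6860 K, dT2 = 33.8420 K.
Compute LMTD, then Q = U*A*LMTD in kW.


LMTD = 49.6250 K
Q = 912.9970 * 10.2060 * 49.6250 = 462408.3748 W = 462.4084 kW

462.4084 kW


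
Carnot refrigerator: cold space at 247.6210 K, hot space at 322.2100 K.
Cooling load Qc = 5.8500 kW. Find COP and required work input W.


COP = 247.6210 / 74.5890 = 3.3198
W = 5.8500 / 3.3198 = 1.7622 kW

COP = 3.3198, W = 1.7622 kW


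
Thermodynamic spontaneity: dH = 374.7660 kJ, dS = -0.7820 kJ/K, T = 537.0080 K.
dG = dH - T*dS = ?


T*dS = 537.0080 * -0.7820 = -419.9403 kJ
dG = 374.7660 + 419.9403 = 794.7063 kJ (non-spontaneous)

dG = 794.7063 kJ, non-spontaneous


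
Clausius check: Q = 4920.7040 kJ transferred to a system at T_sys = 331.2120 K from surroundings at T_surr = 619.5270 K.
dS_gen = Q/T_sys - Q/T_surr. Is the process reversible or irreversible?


dS_sys = 4920.7040/331.2120 = 14.8567 kJ/K
dS_surr = -4920.7040/619.5270 = -7.9427 kJ/K
dS_gen = 14.8567 - 7.9427 = 6.9140 kJ/K (irreversible)

dS_gen = 6.9140 kJ/K, irreversible


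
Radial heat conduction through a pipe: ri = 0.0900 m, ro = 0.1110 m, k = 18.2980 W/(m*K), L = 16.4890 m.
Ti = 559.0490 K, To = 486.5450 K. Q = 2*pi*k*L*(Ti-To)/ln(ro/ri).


dT = 72.5040 K
ln(ro/ri) = 0.2097
Q = 2*pi*18.2980*16.4890*72.5040 / 0.2097 = 655388.5172 W

655388.5172 W


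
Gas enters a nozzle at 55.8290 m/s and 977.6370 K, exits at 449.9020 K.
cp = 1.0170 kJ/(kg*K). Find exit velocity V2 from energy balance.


dT = 527.7350 K
2*cp*1000*dT = 1073412.9900
V1^2 = 3116.8772
V2 = sqrt(1076529.8672) = 1037.5596 m/s

1037.5596 m/s


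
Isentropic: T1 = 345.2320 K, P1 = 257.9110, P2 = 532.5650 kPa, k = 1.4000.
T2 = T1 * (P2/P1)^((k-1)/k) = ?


(k-1)/k = 0.2857
(P2/P1)^exp = 1.2302
T2 = 345.2320 * 1.2302 = 424.7010 K

424.7010 K


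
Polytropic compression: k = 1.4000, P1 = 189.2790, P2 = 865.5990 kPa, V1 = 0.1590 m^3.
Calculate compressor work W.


(k-1)/k = 0.2857
(P2/P1)^exp = 1.5439
W = 3.5000 * 189.2790 * 0.1590 * (1.5439 - 1) = 57.2961 kJ

57.2961 kJ


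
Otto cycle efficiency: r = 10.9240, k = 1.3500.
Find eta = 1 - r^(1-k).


r^(k-1) = 2.3091
eta = 1 - 1/2.3091 = 0.5669 = 56.6922%

56.6922%


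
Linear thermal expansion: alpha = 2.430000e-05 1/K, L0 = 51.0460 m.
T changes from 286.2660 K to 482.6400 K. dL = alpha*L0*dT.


dT = 196.3740 K
dL = 2.430000e-05 * 51.0460 * 196.3740 = 0.243586 m
L_final = 51.289586 m

dL = 0.243586 m


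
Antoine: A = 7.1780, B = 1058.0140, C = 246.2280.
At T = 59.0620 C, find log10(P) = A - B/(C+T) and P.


C+T = 305.2900
B/(C+T) = 3.4656
log10(P) = 7.1780 - 3.4656 = 3.7124
P = 10^3.7124 = 5156.9961 mmHg

5156.9961 mmHg


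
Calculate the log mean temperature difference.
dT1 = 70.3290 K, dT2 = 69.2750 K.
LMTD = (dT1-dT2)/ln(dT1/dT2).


dT1/dT2 = 1.0152
ln(dT1/dT2) = 0.0151
LMTD = 1.0540 / 0.0151 = 69.8007 K

69.8007 K


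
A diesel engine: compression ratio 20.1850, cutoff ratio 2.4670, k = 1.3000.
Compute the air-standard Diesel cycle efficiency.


r^(k-1) = 2.4633
rc^k = 3.2346
eta = 0.5243 = 52.4318%

52.4318%


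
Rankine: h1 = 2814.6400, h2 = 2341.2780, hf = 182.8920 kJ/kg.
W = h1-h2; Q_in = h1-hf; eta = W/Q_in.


W = 473.3620 kJ/kg
Q_in = 2631.7480 kJ/kg
eta = 0.1799 = 17.9866%

eta = 17.9866%


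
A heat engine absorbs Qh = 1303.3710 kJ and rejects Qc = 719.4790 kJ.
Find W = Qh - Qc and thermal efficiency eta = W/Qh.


W = 1303.3710 - 719.4790 = 583.8920 kJ
eta = 583.8920 / 1303.3710 = 0.4480 = 44.7986%

W = 583.8920 kJ, eta = 44.7986%


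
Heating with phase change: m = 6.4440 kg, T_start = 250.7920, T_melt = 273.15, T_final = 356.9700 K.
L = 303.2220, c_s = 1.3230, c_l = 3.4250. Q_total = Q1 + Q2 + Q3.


Q1 (sensible, solid) = 6.4440 * 1.3230 * 22.3580 = 190.6112 kJ
Q2 (latent) = 6.4440 * 303.2220 = 1953.9626 kJ
Q3 (sensible, liquid) = 6.4440 * 3.4250 * 83.8200 = 1849.9661 kJ
Q_total = 3994.5398 kJ

3994.5398 kJ


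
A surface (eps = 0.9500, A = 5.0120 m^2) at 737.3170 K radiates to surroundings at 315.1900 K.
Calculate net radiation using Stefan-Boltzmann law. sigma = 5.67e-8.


T^4 = 2.9554e+11
Tsurr^4 = 9.8694e+09
Q = 0.9500 * 5.67e-8 * 5.0120 * 2.8567e+11 = 77123.0248 W

77123.0248 W


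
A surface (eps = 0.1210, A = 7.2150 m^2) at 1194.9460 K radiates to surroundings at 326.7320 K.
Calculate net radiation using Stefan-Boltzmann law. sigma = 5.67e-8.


T^4 = 2.0389e+12
Tsurr^4 = 1.1396e+10
Q = 0.1210 * 5.67e-8 * 7.2150 * 2.0275e+12 = 100360.6769 W

100360.6769 W


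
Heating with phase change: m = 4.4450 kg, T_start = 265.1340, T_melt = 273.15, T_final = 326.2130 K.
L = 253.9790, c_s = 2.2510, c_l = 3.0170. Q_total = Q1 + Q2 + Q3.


Q1 (sensible, solid) = 4.4450 * 2.2510 * 8.0160 = 80.2057 kJ
Q2 (latent) = 4.4450 * 253.9790 = 1128.9367 kJ
Q3 (sensible, liquid) = 4.4450 * 3.0170 * 53.0630 = 711.6048 kJ
Q_total = 1920.7471 kJ

1920.7471 kJ


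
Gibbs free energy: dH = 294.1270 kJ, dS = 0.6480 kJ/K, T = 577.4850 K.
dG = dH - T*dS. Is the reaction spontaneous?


T*dS = 577.4850 * 0.6480 = 374.2103 kJ
dG = 294.1270 - 374.2103 = -80.0833 kJ (spontaneous)

dG = -80.0833 kJ, spontaneous


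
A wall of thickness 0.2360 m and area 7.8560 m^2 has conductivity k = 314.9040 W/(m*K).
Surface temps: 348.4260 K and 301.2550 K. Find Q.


dT = 47.1710 K
Q = 314.9040 * 7.8560 * 47.1710 / 0.2360 = 494473.1704 W

494473.1704 W


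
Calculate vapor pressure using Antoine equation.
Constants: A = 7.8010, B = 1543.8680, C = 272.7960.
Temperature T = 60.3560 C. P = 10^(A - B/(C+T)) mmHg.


C+T = 333.1520
B/(C+T) = 4.6341
log10(P) = 7.8010 - 4.6341 = 3.1669
P = 10^3.1669 = 1468.5037 mmHg

1468.5037 mmHg


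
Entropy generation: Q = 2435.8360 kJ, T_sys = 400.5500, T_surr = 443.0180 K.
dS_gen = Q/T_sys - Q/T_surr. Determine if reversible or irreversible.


dS_sys = 2435.8360/400.5500 = 6.0812 kJ/K
dS_surr = -2435.8360/443.0180 = -5.4983 kJ/K
dS_gen = 6.0812 - 5.4983 = 0.5830 kJ/K (irreversible)

dS_gen = 0.5830 kJ/K, irreversible


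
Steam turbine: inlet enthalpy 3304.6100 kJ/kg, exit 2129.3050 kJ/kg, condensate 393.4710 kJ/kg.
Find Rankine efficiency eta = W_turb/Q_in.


W = 1175.3050 kJ/kg
Q_in = 2911.1390 kJ/kg
eta = 0.4037 = 40.3727%

eta = 40.3727%


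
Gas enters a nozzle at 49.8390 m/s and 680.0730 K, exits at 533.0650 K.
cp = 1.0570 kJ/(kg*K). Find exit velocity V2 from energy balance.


dT = 147.0080 K
2*cp*1000*dT = 310774.9120
V1^2 = 2483.9259
V2 = sqrt(313258.8379) = 559.6953 m/s

559.6953 m/s


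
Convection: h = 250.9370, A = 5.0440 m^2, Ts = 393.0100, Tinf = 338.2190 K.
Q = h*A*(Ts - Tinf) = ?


dT = 54.7910 K
Q = 250.9370 * 5.0440 * 54.7910 = 69350.4058 W

69350.4058 W


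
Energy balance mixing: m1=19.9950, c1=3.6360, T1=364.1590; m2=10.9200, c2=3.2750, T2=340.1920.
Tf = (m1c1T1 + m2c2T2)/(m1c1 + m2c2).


num = 38641.3086
den = 108.4648
Tf = 356.2566 K

356.2566 K


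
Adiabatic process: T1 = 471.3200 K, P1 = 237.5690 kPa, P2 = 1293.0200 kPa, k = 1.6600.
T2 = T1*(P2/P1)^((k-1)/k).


(k-1)/k = 0.3976
(P2/P1)^exp = 1.9613
T2 = 471.3200 * 1.9613 = 924.4193 K

924.4193 K


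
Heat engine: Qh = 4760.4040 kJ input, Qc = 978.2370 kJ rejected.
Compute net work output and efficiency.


W = 4760.4040 - 978.2370 = 3782.1670 kJ
eta = 3782.1670 / 4760.4040 = 0.7945 = 79.4505%

W = 3782.1670 kJ, eta = 79.4505%


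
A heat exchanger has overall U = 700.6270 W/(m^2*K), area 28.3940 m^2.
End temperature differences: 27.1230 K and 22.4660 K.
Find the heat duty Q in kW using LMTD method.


LMTD = 24.7214 K
Q = 700.6270 * 28.3940 * 24.7214 = 491798.4431 W = 491.7984 kW

491.7984 kW


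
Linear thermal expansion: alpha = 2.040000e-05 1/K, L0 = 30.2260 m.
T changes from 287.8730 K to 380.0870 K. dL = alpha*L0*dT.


dT = 92.2140 K
dL = 2.040000e-05 * 30.2260 * 92.2140 = 0.056860 m
L_final = 30.282860 m

dL = 0.056860 m


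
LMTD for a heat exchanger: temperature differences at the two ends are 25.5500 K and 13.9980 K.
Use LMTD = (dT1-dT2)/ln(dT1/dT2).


dT1/dT2 = 1.8253
ln(dT1/dT2) = 0.6017
LMTD = 11.5520 / 0.6017 = 19.1982 K

19.1982 K


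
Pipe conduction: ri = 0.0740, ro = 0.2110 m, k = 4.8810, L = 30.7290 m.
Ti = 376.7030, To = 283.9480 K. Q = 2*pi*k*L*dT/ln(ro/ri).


dT = 92.7550 K
ln(ro/ri) = 1.0478
Q = 2*pi*4.8810*30.7290*92.7550 / 1.0478 = 83425.5203 W

83425.5203 W


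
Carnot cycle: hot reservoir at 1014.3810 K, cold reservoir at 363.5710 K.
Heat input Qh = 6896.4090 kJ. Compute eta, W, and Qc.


eta = 1 - 363.5710/1014.3810 = 0.6416
W = 0.6416 * 6896.4090 = 4424.6215 kJ
Qc = 6896.4090 - 4424.6215 = 2471.7875 kJ

eta = 64.1583%, W = 4424.6215 kJ, Qc = 2471.7875 kJ


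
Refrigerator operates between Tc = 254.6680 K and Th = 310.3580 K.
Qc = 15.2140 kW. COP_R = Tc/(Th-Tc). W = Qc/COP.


COP = 254.6680 / 55.6900 = 4.5730
W = 15.2140 / 4.5730 = 3.3269 kW

COP = 4.5730, W = 3.3269 kW


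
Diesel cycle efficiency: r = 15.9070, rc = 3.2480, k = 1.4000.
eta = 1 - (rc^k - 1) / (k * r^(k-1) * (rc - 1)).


r^(k-1) = 3.0244
rc^k = 5.2031
eta = 0.5584 = 55.8419%

55.8419%


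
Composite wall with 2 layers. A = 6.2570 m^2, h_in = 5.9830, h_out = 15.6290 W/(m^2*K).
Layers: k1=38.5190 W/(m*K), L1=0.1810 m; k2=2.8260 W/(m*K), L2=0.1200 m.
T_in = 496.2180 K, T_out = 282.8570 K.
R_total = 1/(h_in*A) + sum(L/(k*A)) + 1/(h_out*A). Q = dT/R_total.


R_conv_in = 1/(5.9830*6.2570) = 0.0267
R_1 = 0.1810/(38.5190*6.2570) = 0.0008
R_2 = 0.1200/(2.8260*6.2570) = 0.0068
R_conv_out = 1/(15.6290*6.2570) = 0.0102
R_total = 0.0445 K/W
Q = 213.3610 / 0.0445 = 4797.2278 W

R_total = 0.0445 K/W, Q = 4797.2278 W


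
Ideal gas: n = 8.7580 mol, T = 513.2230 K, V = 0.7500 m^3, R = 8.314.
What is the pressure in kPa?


P = nRT/V = 8.7580 * 8.314 * 513.2230 / 0.7500
= 37369.8257 / 0.7500 = 49826.4342 Pa = 49.8264 kPa

49.8264 kPa


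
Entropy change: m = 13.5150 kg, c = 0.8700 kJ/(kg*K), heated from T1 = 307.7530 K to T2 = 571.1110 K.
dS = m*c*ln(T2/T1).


T2/T1 = 1.8557
ln(T2/T1) = 0.6183
dS = 13.5150 * 0.8700 * 0.6183 = 7.2698 kJ/K

7.2698 kJ/K


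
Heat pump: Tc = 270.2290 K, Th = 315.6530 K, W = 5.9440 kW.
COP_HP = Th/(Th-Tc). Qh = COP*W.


COP = 315.6530 / 45.4240 = 6.9490
Qh = 6.9490 * 5.9440 = 41.3051 kW

COP = 6.9490, Qh = 41.3051 kW


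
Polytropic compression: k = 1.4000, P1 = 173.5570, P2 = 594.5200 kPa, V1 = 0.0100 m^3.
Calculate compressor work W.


(k-1)/k = 0.2857
(P2/P1)^exp = 1.4216
W = 3.5000 * 173.5570 * 0.0100 * (1.4216 - 1) = 2.5610 kJ

2.5610 kJ


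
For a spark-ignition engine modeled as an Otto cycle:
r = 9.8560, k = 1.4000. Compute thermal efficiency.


r^(k-1) = 2.4974
eta = 1 - 1/2.4974 = 0.5996 = 59.9576%

59.9576%


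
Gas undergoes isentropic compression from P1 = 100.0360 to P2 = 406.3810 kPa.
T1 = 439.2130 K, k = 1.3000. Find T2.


(k-1)/k = 0.2308
(P2/P1)^exp = 1.3819
T2 = 439.2130 * 1.3819 = 606.9630 K

606.9630 K


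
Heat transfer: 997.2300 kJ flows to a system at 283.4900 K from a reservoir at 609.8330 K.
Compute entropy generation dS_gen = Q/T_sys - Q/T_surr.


dS_sys = 997.2300/283.4900 = 3.5177 kJ/K
dS_surr = -997.2300/609.8330 = -1.6353 kJ/K
dS_gen = 3.5177 - 1.6353 = 1.8824 kJ/K (irreversible)

dS_gen = 1.8824 kJ/K, irreversible


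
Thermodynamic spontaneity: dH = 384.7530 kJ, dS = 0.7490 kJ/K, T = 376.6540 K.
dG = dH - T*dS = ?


T*dS = 376.6540 * 0.7490 = 282.1138 kJ
dG = 384.7530 - 282.1138 = 102.6392 kJ (non-spontaneous)

dG = 102.6392 kJ, non-spontaneous


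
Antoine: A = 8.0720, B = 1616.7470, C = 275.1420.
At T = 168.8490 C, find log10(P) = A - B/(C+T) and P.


C+T = 443.9910
B/(C+T) = 3.6414
log10(P) = 8.0720 - 3.6414 = 4.4306
P = 10^4.4306 = 26952.8141 mmHg

26952.8141 mmHg


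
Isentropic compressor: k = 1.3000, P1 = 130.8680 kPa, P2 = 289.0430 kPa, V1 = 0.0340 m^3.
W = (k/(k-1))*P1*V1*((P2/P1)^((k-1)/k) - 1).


(k-1)/k = 0.2308
(P2/P1)^exp = 1.2006
W = 4.3333 * 130.8680 * 0.0340 * (1.2006 - 1) = 3.8687 kJ

3.8687 kJ


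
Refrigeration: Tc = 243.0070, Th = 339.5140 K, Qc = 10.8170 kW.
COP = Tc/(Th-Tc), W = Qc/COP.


COP = 243.0070 / 96.5070 = 2.5180
W = 10.8170 / 2.5180 = 4.2958 kW

COP = 2.5180, W = 4.2958 kW


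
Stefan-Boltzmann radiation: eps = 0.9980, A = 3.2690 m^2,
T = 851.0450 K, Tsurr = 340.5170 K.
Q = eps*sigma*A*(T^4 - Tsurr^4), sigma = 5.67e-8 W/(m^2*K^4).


T^4 = 5.2458e+11
Tsurr^4 = 1.3445e+10
Q = 0.9980 * 5.67e-8 * 3.2690 * 5.1113e+11 = 94550.2355 W

94550.2355 W


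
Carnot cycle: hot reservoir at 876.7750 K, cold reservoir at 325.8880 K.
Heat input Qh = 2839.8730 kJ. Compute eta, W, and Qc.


eta = 1 - 325.8880/876.7750 = 0.6283
W = 0.6283 * 2839.8730 = 1784.3222 kJ
Qc = 2839.8730 - 1784.3222 = 1055.5508 kJ

eta = 62.8311%, W = 1784.3222 kJ, Qc = 1055.5508 kJ


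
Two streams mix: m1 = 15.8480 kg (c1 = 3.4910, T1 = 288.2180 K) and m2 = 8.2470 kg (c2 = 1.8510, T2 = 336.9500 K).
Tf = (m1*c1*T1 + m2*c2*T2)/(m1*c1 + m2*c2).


num = 21089.3750
den = 70.5906
Tf = 298.7563 K

298.7563 K


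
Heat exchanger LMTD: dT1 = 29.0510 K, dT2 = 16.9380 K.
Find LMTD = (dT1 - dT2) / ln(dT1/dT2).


dT1/dT2 = 1.7151
ln(dT1/dT2) = 0.5395
LMTD = 12.1130 / 0.5395 = 22.4525 K

22.4525 K


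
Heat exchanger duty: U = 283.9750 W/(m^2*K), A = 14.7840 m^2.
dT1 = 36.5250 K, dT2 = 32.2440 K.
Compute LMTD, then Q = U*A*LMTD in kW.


LMTD = 34.3400 K
Q = 283.9750 * 14.7840 * 34.3400 = 144169.3115 W = 144.1693 kW

144.1693 kW


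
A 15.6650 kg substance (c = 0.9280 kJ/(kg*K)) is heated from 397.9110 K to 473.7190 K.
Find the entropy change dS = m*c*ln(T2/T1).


T2/T1 = 1.1905
ln(T2/T1) = 0.1744
dS = 15.6650 * 0.9280 * 0.1744 = 2.5351 kJ/K

2.5351 kJ/K


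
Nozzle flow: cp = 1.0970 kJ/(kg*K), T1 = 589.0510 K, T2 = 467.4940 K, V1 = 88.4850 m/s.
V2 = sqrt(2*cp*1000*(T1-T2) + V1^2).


dT = 121.5570 K
2*cp*1000*dT = 266696.0580
V1^2 = 7829.5952
V2 = sqrt(274525.6532) = 523.9520 m/s

523.9520 m/s


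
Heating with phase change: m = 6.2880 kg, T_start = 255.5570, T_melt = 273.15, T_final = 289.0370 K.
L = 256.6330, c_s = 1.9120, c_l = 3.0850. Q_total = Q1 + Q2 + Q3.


Q1 (sensible, solid) = 6.2880 * 1.9120 * 17.5930 = 211.5146 kJ
Q2 (latent) = 6.2880 * 256.6330 = 1613.7083 kJ
Q3 (sensible, liquid) = 6.2880 * 3.0850 * 15.8870 = 308.1837 kJ
Q_total = 2133.4065 kJ

2133.4065 kJ


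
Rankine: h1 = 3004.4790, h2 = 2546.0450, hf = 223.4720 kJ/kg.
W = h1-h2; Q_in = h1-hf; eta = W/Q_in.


W = 458.4340 kJ/kg
Q_in = 2781.0070 kJ/kg
eta = 0.1648 = 16.4845%

eta = 16.4845%


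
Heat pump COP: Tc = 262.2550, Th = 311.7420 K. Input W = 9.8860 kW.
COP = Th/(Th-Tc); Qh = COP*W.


COP = 311.7420 / 49.4870 = 6.2995
Qh = 6.2995 * 9.8860 = 62.2766 kW

COP = 6.2995, Qh = 62.2766 kW


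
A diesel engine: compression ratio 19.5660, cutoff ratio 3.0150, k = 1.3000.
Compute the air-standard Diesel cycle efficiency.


r^(k-1) = 2.4403
rc^k = 4.1983
eta = 0.4997 = 49.9677%

49.9677%


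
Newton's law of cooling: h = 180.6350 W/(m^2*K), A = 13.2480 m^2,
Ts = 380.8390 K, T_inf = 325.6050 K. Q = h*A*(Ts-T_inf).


dT = 55.2340 K
Q = 180.6350 * 13.2480 * 55.2340 = 132177.8607 W

132177.8607 W


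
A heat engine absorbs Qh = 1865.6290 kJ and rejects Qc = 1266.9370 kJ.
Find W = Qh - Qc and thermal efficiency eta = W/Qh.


W = 1865.6290 - 1266.9370 = 598.6920 kJ
eta = 598.6920 / 1865.6290 = 0.3209 = 32.0906%

W = 598.6920 kJ, eta = 32.0906%


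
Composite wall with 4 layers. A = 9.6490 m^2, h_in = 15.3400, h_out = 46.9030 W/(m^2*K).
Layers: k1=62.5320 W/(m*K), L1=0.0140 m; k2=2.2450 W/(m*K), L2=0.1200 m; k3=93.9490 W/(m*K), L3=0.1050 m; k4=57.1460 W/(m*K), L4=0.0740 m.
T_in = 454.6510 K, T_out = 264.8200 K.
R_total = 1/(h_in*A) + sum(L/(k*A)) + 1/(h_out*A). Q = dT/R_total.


R_conv_in = 1/(15.3400*9.6490) = 0.0068
R_1 = 0.0140/(62.5320*9.6490) = 2.3203e-05
R_2 = 0.1200/(2.2450*9.6490) = 0.0055
R_3 = 0.1050/(93.9490*9.6490) = 0.0001
R_4 = 0.0740/(57.1460*9.6490) = 0.0001
R_conv_out = 1/(46.9030*9.6490) = 0.0022
R_total = 0.0148 K/W
Q = 189.8310 / 0.0148 = 12845.0378 W

R_total = 0.0148 K/W, Q = 12845.0378 W


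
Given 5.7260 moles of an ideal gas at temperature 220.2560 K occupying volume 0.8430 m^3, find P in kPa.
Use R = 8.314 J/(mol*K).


P = nRT/V = 5.7260 * 8.314 * 220.2560 / 0.8430
= 10485.4992 / 0.8430 = 12438.3146 Pa = 12.4383 kPa

12.4383 kPa


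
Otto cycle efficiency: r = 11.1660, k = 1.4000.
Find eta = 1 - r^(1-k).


r^(k-1) = 2.6252
eta = 1 - 1/2.6252 = 0.6191 = 61.9074%

61.9074%


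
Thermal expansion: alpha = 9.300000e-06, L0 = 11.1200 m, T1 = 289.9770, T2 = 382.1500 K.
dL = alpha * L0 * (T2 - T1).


dT = 92.1730 K
dL = 9.300000e-06 * 11.1200 * 92.1730 = 0.009532 m
L_final = 11.129532 m

dL = 0.009532 m


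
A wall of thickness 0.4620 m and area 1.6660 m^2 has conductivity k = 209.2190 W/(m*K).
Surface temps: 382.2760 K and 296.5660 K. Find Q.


dT = 85.7100 K
Q = 209.2190 * 1.6660 * 85.7100 / 0.4620 = 64664.4575 W

64664.4575 W


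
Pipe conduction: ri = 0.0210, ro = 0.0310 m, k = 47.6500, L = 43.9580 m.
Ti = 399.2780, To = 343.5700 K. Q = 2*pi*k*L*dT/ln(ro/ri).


dT = 55.7080 K
ln(ro/ri) = 0.3895
Q = 2*pi*47.6500*43.9580*55.7080 / 0.3895 = 1882478.7825 W

1882478.7825 W


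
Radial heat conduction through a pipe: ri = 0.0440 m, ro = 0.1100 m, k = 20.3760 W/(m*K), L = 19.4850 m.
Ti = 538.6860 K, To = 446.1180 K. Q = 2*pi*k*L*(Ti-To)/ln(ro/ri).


dT = 92.5680 K
ln(ro/ri) = 0.9163
Q = 2*pi*20.3760*19.4850*92.5680 / 0.9163 = 252015.2358 W

252015.2358 W


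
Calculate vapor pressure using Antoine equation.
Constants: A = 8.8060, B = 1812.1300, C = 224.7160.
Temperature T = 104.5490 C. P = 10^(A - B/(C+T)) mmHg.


C+T = 329.2650
B/(C+T) = 5.5036
log10(P) = 8.8060 - 5.5036 = 3.3024
P = 10^3.3024 = 2006.4994 mmHg

2006.4994 mmHg


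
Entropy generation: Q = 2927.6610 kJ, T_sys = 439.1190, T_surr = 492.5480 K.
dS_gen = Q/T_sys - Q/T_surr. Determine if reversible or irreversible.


dS_sys = 2927.6610/439.1190 = 6.6671 kJ/K
dS_surr = -2927.6610/492.5480 = -5.9439 kJ/K
dS_gen = 6.6671 - 5.9439 = 0.7232 kJ/K (irreversible)

dS_gen = 0.7232 kJ/K, irreversible


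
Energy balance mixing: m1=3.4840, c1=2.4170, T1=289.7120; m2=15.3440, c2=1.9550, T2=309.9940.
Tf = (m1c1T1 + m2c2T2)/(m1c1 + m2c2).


num = 11738.6661
den = 38.4183
Tf = 305.5484 K

305.5484 K


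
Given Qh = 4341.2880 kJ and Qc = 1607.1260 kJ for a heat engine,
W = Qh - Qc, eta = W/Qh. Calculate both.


W = 4341.2880 - 1607.1260 = 2734.1620 kJ
eta = 2734.1620 / 4341.2880 = 0.6298 = 62.9804%

W = 2734.1620 kJ, eta = 62.9804%


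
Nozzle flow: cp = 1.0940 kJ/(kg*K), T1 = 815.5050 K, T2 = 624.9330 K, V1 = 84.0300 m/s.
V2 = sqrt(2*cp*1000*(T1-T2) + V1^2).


dT = 190.5720 K
2*cp*1000*dT = 416971.5360
V1^2 = 7061.0409
V2 = sqrt(424032.5769) = 651.1778 m/s

651.1778 m/s


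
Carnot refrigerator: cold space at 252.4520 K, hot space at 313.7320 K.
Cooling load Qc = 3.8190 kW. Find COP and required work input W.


COP = 252.4520 / 61.2800 = 4.1196
W = 3.8190 / 4.1196 = 0.9270 kW

COP = 4.1196, W = 0.9270 kW


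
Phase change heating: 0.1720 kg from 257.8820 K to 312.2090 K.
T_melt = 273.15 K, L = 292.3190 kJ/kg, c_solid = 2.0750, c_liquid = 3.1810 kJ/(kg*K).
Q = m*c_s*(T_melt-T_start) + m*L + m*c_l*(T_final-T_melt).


Q1 (sensible, solid) = 0.1720 * 2.0750 * 15.2680 = 5.4491 kJ
Q2 (latent) = 0.1720 * 292.3190 = 50.2789 kJ
Q3 (sensible, liquid) = 0.1720 * 3.1810 * 39.0590 = 21.3704 kJ
Q_total = 77.0984 kJ

77.0984 kJ


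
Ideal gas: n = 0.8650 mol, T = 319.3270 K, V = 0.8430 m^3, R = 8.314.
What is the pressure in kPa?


P = nRT/V = 0.8650 * 8.314 * 319.3270 / 0.8430
= 2296.4752 / 0.8430 = 2724.1699 Pa = 2.7242 kPa

2.7242 kPa


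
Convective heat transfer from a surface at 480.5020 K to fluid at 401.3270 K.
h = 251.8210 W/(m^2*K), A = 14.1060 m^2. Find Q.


dT = 79.1750 K
Q = 251.8210 * 14.1060 * 79.1750 = 281244.4078 W

281244.4078 W


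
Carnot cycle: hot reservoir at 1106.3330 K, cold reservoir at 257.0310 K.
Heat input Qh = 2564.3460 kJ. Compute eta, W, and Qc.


eta = 1 - 257.0310/1106.3330 = 0.7677
W = 0.7677 * 2564.3460 = 1968.5792 kJ
Qc = 2564.3460 - 1968.5792 = 595.7668 kJ

eta = 76.7673%, W = 1968.5792 kJ, Qc = 595.7668 kJ


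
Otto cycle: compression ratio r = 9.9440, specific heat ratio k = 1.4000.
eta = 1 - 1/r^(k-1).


r^(k-1) = 2.5063
eta = 1 - 1/2.5063 = 0.6010 = 60.0998%

60.0998%


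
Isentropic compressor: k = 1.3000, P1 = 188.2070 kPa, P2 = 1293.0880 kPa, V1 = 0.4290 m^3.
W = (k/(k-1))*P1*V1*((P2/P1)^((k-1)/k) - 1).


(k-1)/k = 0.2308
(P2/P1)^exp = 1.5601
W = 4.3333 * 188.2070 * 0.4290 * (1.5601 - 1) = 195.9655 kJ

195.9655 kJ


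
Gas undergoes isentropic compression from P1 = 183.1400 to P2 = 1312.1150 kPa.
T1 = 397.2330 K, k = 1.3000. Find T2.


(k-1)/k = 0.2308
(P2/P1)^exp = 1.5753
T2 = 397.2330 * 1.5753 = 625.7438 K

625.7438 K


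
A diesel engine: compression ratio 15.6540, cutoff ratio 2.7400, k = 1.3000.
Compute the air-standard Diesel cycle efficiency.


r^(k-1) = 2.2824
rc^k = 3.7075
eta = 0.4756 = 47.5578%

47.5578%


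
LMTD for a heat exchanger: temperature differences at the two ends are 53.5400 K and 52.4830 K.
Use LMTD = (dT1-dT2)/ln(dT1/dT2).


dT1/dT2 = 1.0201
ln(dT1/dT2) = 0.0199
LMTD = 1.0570 / 0.0199 = 53.0097 K

53.0097 K


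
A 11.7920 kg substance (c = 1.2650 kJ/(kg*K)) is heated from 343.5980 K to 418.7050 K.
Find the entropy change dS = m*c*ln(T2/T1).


T2/T1 = 1.2186
ln(T2/T1) = 0.1977
dS = 11.7920 * 1.2650 * 0.1977 = 2.9490 kJ/K

2.9490 kJ/K


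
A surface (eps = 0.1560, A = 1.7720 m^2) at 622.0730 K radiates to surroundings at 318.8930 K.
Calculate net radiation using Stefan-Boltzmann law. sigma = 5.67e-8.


T^4 = 1.4975e+11
Tsurr^4 = 1.0341e+10
Q = 0.1560 * 5.67e-8 * 1.7720 * 1.3941e+11 = 2185.0399 W

2185.0399 W


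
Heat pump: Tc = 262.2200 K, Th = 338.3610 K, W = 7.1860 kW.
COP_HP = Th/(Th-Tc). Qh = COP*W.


COP = 338.3610 / 76.1410 = 4.4439
Qh = 4.4439 * 7.1860 = 31.9337 kW

COP = 4.4439, Qh = 31.9337 kW


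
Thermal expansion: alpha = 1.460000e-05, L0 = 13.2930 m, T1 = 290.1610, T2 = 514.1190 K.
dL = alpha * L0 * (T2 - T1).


dT = 223.9580 K
dL = 1.460000e-05 * 13.2930 * 223.9580 = 0.043465 m
L_final = 13.336465 m

dL = 0.043465 m


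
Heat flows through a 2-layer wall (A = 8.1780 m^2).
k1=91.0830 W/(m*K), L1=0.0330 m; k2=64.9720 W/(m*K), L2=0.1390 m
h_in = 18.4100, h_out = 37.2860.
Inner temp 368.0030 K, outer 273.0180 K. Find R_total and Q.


R_conv_in = 1/(18.4100*8.1780) = 0.0066
R_1 = 0.0330/(91.0830*8.1780) = 4.4303e-05
R_2 = 0.1390/(64.9720*8.1780) = 0.0003
R_conv_out = 1/(37.2860*8.1780) = 0.0033
R_total = 0.0102 K/W
Q = 94.9850 / 0.0102 = 9287.3027 W

R_total = 0.0102 K/W, Q = 9287.3027 W


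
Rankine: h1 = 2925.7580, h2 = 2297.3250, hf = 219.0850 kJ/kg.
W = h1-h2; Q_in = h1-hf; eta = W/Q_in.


W = 628.4330 kJ/kg
Q_in = 2706.6730 kJ/kg
eta = 0.2322 = 23.2179%

eta = 23.2179%


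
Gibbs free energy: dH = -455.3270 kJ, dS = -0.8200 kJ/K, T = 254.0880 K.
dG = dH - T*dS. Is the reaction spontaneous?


T*dS = 254.0880 * -0.8200 = -208.3522 kJ
dG = -455.3270 + 208.3522 = -246.9748 kJ (spontaneous)

dG = -246.9748 kJ, spontaneous


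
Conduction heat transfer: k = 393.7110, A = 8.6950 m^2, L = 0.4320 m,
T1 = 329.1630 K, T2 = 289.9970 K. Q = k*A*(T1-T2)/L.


dT = 39.1660 K
Q = 393.7110 * 8.6950 * 39.1660 / 0.4320 = 310364.9058 W

310364.9058 W


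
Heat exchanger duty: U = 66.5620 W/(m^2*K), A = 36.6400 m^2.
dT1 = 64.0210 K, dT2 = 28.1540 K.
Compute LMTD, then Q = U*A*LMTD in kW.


LMTD = 43.6592 K
Q = 66.5620 * 36.6400 * 43.6592 = 106477.4970 W = 106.4775 kW

106.4775 kW


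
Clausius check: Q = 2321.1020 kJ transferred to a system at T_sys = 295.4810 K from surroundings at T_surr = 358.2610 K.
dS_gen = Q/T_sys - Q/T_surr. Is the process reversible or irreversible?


dS_sys = 2321.1020/295.4810 = 7.8553 kJ/K
dS_surr = -2321.1020/358.2610 = -6.4788 kJ/K
dS_gen = 7.8553 - 6.4788 = 1.3765 kJ/K (irreversible)

dS_gen = 1.3765 kJ/K, irreversible


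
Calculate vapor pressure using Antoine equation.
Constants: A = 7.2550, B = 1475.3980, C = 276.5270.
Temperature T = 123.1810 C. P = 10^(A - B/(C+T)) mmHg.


C+T = 399.7080
B/(C+T) = 3.6912
log10(P) = 7.2550 - 3.6912 = 3.5638
P = 10^3.5638 = 3662.7766 mmHg

3662.7766 mmHg


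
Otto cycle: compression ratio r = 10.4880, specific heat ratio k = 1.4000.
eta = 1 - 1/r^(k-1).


r^(k-1) = 2.5602
eta = 1 - 1/2.5602 = 0.6094 = 60.9408%

60.9408%


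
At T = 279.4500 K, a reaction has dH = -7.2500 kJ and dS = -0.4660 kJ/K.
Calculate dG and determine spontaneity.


T*dS = 279.4500 * -0.4660 = -130.2237 kJ
dG = -7.2500 + 130.2237 = 122.9737 kJ (non-spontaneous)

dG = 122.9737 kJ, non-spontaneous


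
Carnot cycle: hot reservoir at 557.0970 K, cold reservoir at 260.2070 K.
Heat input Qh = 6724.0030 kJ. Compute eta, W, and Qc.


eta = 1 - 260.2070/557.0970 = 0.5329
W = 0.5329 * 6724.0030 = 3583.3782 kJ
Qc = 6724.0030 - 3583.3782 = 3140.6248 kJ

eta = 53.2923%, W = 3583.3782 kJ, Qc = 3140.6248 kJ


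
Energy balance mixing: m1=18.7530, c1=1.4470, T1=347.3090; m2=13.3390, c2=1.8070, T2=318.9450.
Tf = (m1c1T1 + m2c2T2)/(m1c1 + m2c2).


num = 17112.1491
den = 51.2392
Tf = 333.9662 K

333.9662 K


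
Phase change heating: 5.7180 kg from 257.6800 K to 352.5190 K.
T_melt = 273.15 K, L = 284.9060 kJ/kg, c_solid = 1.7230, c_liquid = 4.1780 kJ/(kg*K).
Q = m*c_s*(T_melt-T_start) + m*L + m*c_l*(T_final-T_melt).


Q1 (sensible, solid) = 5.7180 * 1.7230 * 15.4700 = 152.4122 kJ
Q2 (latent) = 5.7180 * 284.9060 = 1629.0925 kJ
Q3 (sensible, liquid) = 5.7180 * 4.1780 * 79.3690 = 1896.1099 kJ
Q_total = 3677.6146 kJ

3677.6146 kJ


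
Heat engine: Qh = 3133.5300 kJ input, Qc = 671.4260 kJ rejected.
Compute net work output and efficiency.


W = 3133.5300 - 671.4260 = 2462.1040 kJ
eta = 2462.1040 / 3133.5300 = 0.7857 = 78.5729%

W = 2462.1040 kJ, eta = 78.5729%


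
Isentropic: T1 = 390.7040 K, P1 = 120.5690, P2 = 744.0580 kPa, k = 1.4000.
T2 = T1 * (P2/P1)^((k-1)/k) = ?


(k-1)/k = 0.2857
(P2/P1)^exp = 1.6820
T2 = 390.7040 * 1.6820 = 657.1556 K

657.1556 K


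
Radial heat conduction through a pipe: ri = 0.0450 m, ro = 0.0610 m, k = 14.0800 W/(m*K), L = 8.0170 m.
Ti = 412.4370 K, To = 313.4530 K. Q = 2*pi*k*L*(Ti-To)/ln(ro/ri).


dT = 98.9840 K
ln(ro/ri) = 0.3042
Q = 2*pi*14.0800*8.0170*98.9840 / 0.3042 = 230772.4488 W

230772.4488 W


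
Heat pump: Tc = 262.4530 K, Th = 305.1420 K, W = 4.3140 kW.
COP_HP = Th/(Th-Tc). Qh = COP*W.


COP = 305.1420 / 42.6890 = 7.1480
Qh = 7.1480 * 4.3140 = 30.8366 kW

COP = 7.1480, Qh = 30.8366 kW


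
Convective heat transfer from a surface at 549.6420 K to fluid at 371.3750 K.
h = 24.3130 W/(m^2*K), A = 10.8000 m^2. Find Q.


dT = 178.2670 K
Q = 24.3130 * 10.8000 * 178.2670 = 46809.4202 W

46809.4202 W


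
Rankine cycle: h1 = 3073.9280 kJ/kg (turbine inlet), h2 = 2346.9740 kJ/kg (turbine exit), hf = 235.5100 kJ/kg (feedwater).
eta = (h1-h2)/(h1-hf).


W = 726.9540 kJ/kg
Q_in = 2838.4180 kJ/kg
eta = 0.2561 = 25.6112%

eta = 25.6112%


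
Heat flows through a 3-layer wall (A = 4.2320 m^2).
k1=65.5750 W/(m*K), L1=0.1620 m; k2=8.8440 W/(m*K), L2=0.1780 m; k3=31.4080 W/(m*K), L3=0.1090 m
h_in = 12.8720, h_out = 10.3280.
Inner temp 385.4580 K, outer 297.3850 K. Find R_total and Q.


R_conv_in = 1/(12.8720*4.2320) = 0.0184
R_1 = 0.1620/(65.5750*4.2320) = 0.0006
R_2 = 0.1780/(8.8440*4.2320) = 0.0048
R_3 = 0.1090/(31.4080*4.2320) = 0.0008
R_conv_out = 1/(10.3280*4.2320) = 0.0229
R_total = 0.0474 K/W
Q = 88.0730 / 0.0474 = 1858.2384 W

R_total = 0.0474 K/W, Q = 1858.2384 W


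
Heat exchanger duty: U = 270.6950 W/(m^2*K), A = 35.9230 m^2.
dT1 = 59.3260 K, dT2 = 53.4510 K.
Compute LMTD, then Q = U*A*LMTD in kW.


LMTD = 56.3375 K
Q = 270.6950 * 35.9230 * 56.3375 = 547835.3490 W = 547.8353 kW

547.8353 kW


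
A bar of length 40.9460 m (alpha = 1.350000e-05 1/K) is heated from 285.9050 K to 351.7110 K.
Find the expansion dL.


dT = 65.8060 K
dL = 1.350000e-05 * 40.9460 * 65.8060 = 0.036376 m
L_final = 40.982376 m

dL = 0.036376 m


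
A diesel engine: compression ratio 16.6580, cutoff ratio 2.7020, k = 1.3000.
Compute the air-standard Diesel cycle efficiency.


r^(k-1) = 2.3253
rc^k = 3.6408
eta = 0.4867 = 48.6740%

48.6740%


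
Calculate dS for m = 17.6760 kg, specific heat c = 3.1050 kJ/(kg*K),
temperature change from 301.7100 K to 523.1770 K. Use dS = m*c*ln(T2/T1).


T2/T1 = 1.7340
ln(T2/T1) = 0.5505
dS = 17.6760 * 3.1050 * 0.5505 = 30.2111 kJ/K

30.2111 kJ/K


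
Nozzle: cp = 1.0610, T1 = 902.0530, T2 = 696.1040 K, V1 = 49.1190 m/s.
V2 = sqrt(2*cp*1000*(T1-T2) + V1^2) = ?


dT = 205.9490 K
2*cp*1000*dT = 437023.7780
V1^2 = 2412.6762
V2 = sqrt(439436.4542) = 662.9000 m/s

662.9000 m/s


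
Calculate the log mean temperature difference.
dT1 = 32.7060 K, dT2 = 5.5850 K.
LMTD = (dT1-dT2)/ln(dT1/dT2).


dT1/dT2 = 5.8560
ln(dT1/dT2) = 1.7675
LMTD = 27.1210 / 1.7675 = 15.3445 K

15.3445 K


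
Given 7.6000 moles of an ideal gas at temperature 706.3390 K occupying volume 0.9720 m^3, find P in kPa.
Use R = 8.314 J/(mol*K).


P = nRT/V = 7.6000 * 8.314 * 706.3390 / 0.9720
= 44631.0186 / 0.9720 = 45916.6858 Pa = 45.9167 kPa

45.9167 kPa


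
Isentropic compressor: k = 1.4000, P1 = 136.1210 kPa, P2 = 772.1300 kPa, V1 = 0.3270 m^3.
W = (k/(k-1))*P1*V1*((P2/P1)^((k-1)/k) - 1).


(k-1)/k = 0.2857
(P2/P1)^exp = 1.6420
W = 3.5000 * 136.1210 * 0.3270 * (1.6420 - 1) = 100.0106 kJ

100.0106 kJ


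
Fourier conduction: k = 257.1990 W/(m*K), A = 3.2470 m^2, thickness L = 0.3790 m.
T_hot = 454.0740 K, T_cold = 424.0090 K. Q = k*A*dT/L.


dT = 30.0650 K
Q = 257.1990 * 3.2470 * 30.0650 / 0.3790 = 66248.1206 W

66248.1206 W


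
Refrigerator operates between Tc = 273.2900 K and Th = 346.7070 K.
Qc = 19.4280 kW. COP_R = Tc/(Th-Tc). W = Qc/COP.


COP = 273.2900 / 73.4170 = 3.7224
W = 19.4280 / 3.7224 = 5.2192 kW

COP = 3.7224, W = 5.2192 kW


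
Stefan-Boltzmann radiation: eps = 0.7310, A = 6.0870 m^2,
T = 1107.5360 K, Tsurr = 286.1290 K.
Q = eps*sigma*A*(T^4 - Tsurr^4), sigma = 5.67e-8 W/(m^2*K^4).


T^4 = 1.5046e+12
Tsurr^4 = 6.7027e+09
Q = 0.7310 * 5.67e-8 * 6.0870 * 1.4979e+12 = 377916.7850 W

377916.7850 W


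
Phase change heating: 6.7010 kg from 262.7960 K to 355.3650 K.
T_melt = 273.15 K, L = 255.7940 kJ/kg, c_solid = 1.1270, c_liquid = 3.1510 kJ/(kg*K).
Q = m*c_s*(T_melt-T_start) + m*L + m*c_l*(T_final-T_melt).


Q1 (sensible, solid) = 6.7010 * 1.1270 * 10.3540 = 78.1937 kJ
Q2 (latent) = 6.7010 * 255.7940 = 1714.0756 kJ
Q3 (sensible, liquid) = 6.7010 * 3.1510 * 82.2150 = 1735.9575 kJ
Q_total = 3528.2268 kJ

3528.2268 kJ


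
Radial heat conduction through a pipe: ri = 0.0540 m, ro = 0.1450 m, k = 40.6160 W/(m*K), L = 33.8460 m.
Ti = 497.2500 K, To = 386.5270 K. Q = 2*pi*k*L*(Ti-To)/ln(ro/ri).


dT = 110.7230 K
ln(ro/ri) = 0.9877
Q = 2*pi*40.6160*33.8460*110.7230 / 0.9877 = 968222.8072 W

968222.8072 W


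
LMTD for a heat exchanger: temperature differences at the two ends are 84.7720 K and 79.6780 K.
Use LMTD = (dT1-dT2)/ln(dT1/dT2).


dT1/dT2 = 1.0639
ln(dT1/dT2) = 0.0620
LMTD = 5.0940 / 0.0620 = 82.1987 K

82.1987 K


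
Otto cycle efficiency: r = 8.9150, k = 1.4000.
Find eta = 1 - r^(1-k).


r^(k-1) = 2.3991
eta = 1 - 1/2.3991 = 0.5832 = 58.3177%

58.3177%


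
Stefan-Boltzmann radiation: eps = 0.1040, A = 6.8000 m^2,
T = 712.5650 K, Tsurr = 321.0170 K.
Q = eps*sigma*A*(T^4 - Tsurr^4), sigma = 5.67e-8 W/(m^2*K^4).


T^4 = 2.5781e+11
Tsurr^4 = 1.0620e+10
Q = 0.1040 * 5.67e-8 * 6.8000 * 2.4719e+11 = 9911.8530 W

9911.8530 W


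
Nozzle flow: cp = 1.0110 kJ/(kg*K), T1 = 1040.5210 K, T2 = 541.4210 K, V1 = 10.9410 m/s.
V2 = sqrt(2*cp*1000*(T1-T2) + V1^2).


dT = 499.1000 K
2*cp*1000*dT = 1009180.2000
V1^2 = 119.7055
V2 = sqrt(1009299.9055) = 1004.6392 m/s

1004.6392 m/s


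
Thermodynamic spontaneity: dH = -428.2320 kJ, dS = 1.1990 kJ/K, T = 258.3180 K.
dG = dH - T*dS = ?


T*dS = 258.3180 * 1.1990 = 309.7233 kJ
dG = -428.2320 - 309.7233 = -737.9553 kJ (spontaneous)

dG = -737.9553 kJ, spontaneous


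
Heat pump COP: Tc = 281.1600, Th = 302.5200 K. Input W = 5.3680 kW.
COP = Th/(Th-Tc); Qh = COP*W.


COP = 302.5200 / 21.3600 = 14.1629
Qh = 14.1629 * 5.3680 = 76.0266 kW

COP = 14.1629, Qh = 76.0266 kW


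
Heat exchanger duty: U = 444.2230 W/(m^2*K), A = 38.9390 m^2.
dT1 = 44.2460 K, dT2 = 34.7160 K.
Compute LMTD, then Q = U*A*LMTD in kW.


LMTD = 39.2886 K
Q = 444.2230 * 38.9390 * 39.2886 = 679597.6362 W = 679.5976 kW

679.5976 kW


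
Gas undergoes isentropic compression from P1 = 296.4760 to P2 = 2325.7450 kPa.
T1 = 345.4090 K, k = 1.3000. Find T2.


(k-1)/k = 0.2308
(P2/P1)^exp = 1.6086
T2 = 345.4090 * 1.6086 = 555.6144 K

555.6144 K


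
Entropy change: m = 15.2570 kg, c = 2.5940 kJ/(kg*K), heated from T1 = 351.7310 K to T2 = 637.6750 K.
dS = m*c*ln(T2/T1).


T2/T1 = 1.8130
ln(T2/T1) = 0.5950
dS = 15.2570 * 2.5940 * 0.5950 = 23.5466 kJ/K

23.5466 kJ/K


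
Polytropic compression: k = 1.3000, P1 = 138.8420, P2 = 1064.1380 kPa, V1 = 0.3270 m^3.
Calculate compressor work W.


(k-1)/k = 0.2308
(P2/P1)^exp = 1.6000
W = 4.3333 * 138.8420 * 0.3270 * (1.6000 - 1) = 118.0363 kJ

118.0363 kJ


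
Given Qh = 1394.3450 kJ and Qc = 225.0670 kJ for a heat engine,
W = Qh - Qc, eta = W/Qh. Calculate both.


W = 1394.3450 - 225.0670 = 1169.2780 kJ
eta = 1169.2780 / 1394.3450 = 0.8386 = 83.8586%

W = 1169.2780 kJ, eta = 83.8586%


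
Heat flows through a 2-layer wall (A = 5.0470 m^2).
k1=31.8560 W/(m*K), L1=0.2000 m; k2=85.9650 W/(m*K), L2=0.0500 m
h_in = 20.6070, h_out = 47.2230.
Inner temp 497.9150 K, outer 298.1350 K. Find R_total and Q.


R_conv_in = 1/(20.6070*5.0470) = 0.0096
R_1 = 0.2000/(31.8560*5.0470) = 0.0012
R_2 = 0.0500/(85.9650*5.0470) = 0.0001
R_conv_out = 1/(47.2230*5.0470) = 0.0042
R_total = 0.0152 K/W
Q = 199.7800 / 0.0152 = 13169.3762 W

R_total = 0.0152 K/W, Q = 13169.3762 W


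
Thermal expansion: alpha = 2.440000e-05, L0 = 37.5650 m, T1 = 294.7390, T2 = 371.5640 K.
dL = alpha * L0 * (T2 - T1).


dT = 76.8250 K
dL = 2.440000e-05 * 37.5650 * 76.8250 = 0.070417 m
L_final = 37.635417 m

dL = 0.070417 m


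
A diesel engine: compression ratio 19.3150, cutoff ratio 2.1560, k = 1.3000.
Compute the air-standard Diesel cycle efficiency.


r^(k-1) = 2.4309
rc^k = 2.7148
eta = 0.5306 = 53.0590%

53.0590%


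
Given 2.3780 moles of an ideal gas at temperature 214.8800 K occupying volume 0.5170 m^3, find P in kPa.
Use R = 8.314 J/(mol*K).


P = nRT/V = 2.3780 * 8.314 * 214.8800 / 0.5170
= 4248.3263 / 0.5170 = 8217.2656 Pa = 8.2173 kPa

8.2173 kPa


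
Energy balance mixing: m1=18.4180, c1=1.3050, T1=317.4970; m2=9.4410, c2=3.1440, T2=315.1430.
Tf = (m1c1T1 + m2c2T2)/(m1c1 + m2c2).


num = 16985.4293
den = 53.7180
Tf = 316.1963 K

316.1963 K


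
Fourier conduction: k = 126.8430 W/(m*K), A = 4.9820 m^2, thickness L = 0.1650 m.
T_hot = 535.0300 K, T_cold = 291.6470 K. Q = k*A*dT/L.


dT = 243.3830 K
Q = 126.8430 * 4.9820 * 243.3830 / 0.1650 = 932130.0825 W

932130.0825 W


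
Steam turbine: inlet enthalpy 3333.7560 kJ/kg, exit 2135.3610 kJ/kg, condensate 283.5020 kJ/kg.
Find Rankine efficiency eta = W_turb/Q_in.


W = 1198.3950 kJ/kg
Q_in = 3050.2540 kJ/kg
eta = 0.3929 = 39.2884%

eta = 39.2884%


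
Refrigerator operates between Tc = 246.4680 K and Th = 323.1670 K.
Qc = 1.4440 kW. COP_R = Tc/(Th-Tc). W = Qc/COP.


COP = 246.4680 / 76.6990 = 3.2134
W = 1.4440 / 3.2134 = 0.4494 kW

COP = 3.2134, W = 0.4494 kW


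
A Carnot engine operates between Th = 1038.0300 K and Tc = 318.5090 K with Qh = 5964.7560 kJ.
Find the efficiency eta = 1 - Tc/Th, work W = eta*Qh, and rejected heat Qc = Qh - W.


eta = 1 - 318.5090/1038.0300 = 0.6932
W = 0.6932 * 5964.7560 = 4134.5310 kJ
Qc = 5964.7560 - 4134.5310 = 1830.2250 kJ

eta = 69.3160%, W = 4134.5310 kJ, Qc = 1830.2250 kJ


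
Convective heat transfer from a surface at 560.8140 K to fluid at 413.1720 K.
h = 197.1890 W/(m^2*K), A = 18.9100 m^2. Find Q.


dT = 147.6420 K
Q = 197.1890 * 18.9100 * 147.6420 = 550533.9844 W

550533.9844 W


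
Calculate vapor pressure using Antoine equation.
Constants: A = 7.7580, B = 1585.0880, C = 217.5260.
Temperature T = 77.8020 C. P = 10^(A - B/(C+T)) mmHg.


C+T = 295.3280
B/(C+T) = 5.3672
log10(P) = 7.7580 - 5.3672 = 2.3908
P = 10^2.3908 = 245.9167 mmHg

245.9167 mmHg


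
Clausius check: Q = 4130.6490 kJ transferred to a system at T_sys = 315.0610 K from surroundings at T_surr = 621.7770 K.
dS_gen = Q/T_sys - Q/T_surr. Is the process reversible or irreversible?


dS_sys = 4130.6490/315.0610 = 13.1106 kJ/K
dS_surr = -4130.6490/621.7770 = -6.6433 kJ/K
dS_gen = 13.1106 - 6.6433 = 6.4673 kJ/K (irreversible)

dS_gen = 6.4673 kJ/K, irreversible


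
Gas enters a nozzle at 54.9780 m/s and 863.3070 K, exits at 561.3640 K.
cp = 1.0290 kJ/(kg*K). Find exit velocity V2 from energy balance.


dT = 301.9430 K
2*cp*1000*dT = 621398.6940
V1^2 = 3022.5805
V2 = sqrt(624421.2745) = 790.2033 m/s

790.2033 m/s


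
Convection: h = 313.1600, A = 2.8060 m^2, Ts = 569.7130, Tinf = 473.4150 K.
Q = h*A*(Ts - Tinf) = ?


dT = 96.2980 K
Q = 313.1600 * 2.8060 * 96.2980 = 84619.6488 W

84619.6488 W


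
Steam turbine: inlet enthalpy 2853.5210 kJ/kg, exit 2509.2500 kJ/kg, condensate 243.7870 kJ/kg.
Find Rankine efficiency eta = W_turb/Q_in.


W = 344.2710 kJ/kg
Q_in = 2609.7340 kJ/kg
eta = 0.1319 = 13.1918%

eta = 13.1918%
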